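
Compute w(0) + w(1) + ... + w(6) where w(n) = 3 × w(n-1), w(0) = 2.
Computing the sequence terms: 2, 6, 18, 54, 162, 486, 1458
Adding these values together:

2186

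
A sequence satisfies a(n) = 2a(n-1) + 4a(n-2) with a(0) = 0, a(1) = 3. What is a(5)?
Computing the sequence terms:
0, 3, 6, 24, 72, 240

240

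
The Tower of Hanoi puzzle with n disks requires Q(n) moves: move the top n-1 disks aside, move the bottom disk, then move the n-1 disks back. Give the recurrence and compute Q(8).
Moving n disks = move the top n-1 disks aside (Q(n-1) moves) + move the largest disk (1 move) + move the n-1 disks back on top (Q(n-1) moves), so Q(n) = 2Q(n-1) + 1, with Q(1) = 1 (a single disk takes one move).
First terms: 1, 3, 7, 15, 31, 63, … — each is one less than a power of 2. Indeed Q(n) + 1 = 2(Q(n-1) + 1) with Q(1) + 1 = 2, so Q(n) + 1 = 2ⁿ and Q(n) = 2ⁿ - 1.
Hence Q(8) = 2^8 - 1 = 256 - 1 = 255.

Q(n) = 2Q(n-1) + 1, Q(1) = 1; Q(8) = 255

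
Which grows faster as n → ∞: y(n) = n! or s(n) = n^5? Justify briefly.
Comparing growth rates:
Growth-rate hierarchy: log n ≺ any polynomial ≺ any exponential cⁿ (c>1) ≺ n! ≺ nⁿ.
factorial dominates polynomial degree 5 asymptotically.

y(n) grows faster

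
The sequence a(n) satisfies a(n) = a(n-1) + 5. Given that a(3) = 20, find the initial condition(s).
a(3) = a(0) + 3·5, so a(0) = 20 - 15 = 5.

a(0) = 5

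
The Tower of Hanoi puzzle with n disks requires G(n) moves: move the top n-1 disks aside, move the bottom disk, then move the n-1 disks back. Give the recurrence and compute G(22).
Moving n disks = move the top n-1 disks aside (G(n-1) moves) + move the largest disk (1 move) + move the n-1 disks back on top (G(n-1) moves), so G(n) = 2G(n-1) + 1, with G(1) = 1 (a single disk takes one move).
First terms: 1, 3, 7, 15, 31, 63, … — each is one less than a power of 2. Indeed G(n) + 1 = 2(G(n-1) + 1) with G(1) + 1 = 2, so G(n) + 1 = 2ⁿ and G(n) = 2ⁿ - 1.
Hence G(22) = 2^22 - 1 = 4194304 - 1 = 4194303.

G(n) = 2G(n-1) + 1, G(1) = 1; G(22) = 4194303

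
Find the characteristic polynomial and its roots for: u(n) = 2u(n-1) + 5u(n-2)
Substitute u(n) = rⁿ and divide through by rⁿ⁻²: r² - 2r - 5 = 0
Discriminant: 2² + 4·5 = 24, not a perfect square, so by the quadratic formula r = (2 ± √24)/2.
General solution: u(n) = A·r₁ⁿ + B·r₂ⁿ where r₁,r₂ = (2 ± √24)/2

Characteristic: r² - 2r - 5 = 0, Roots: r = (2 ± √24)/2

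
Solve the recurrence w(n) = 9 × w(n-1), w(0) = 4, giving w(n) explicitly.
Recurrence: w(n) = 9 × w(n-1), initial: w(0) = 4.
Each term is 9 times the previous, so this is geometric with ratio 9. After n steps: w(n) = w(0)·9ⁿ = 4·9ⁿ.

w(n) = 4·9ⁿ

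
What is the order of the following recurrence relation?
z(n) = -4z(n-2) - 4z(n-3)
The order is the largest lag k for which z(n-k) appears. Here the deepest term is z(n-3), so the order is 3.

Order 3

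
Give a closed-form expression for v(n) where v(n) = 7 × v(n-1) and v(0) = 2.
Recurrence: v(n) = 7 × v(n-1), initial: v(0) = 2.
Each term is 7 times the previous, so this is geometric with ratio 7. After n steps: v(n) = v(0)·7ⁿ = 2·7ⁿ.

v(n) = 2·7ⁿ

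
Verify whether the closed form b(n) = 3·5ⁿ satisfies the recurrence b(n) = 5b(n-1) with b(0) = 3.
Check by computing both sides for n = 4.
From the recurrence with b(0) = 3:
  b(0) = 3, b(1) = 15, b(2) = 75, b(3) = 375, b(4) = 1875
  so the recurrence gives b(4) = 1875.
From the proposed closed form b(n) = 3·5ⁿ:
  b(4) = 1875.
Both sides give 1875 at n = 4, and the initial condition(s) match, so the closed form is consistent.

Yes, the closed form is correct.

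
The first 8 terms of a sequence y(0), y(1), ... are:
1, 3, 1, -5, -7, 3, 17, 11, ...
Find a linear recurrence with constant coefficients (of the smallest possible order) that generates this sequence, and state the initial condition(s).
Look for the lowest-order linear relation among consecutive terms.
Observation: y(n) - 1·y(n-1) - (-2)·y(n-2) = 0 holds for the shown terms, and no order-1 relation y(n) = α·y(n-1) + β fits.
Check at n=3: 1·1 + (-2)·3 = -5. ✓

y(n) = y(n-1) - 2y(n-2), y(0) = 1, y(1) = 3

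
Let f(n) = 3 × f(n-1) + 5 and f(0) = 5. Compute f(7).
Computing step by step:
f(0) = 5
f(1) = 3 × 5 + 5 = 20
f(2) = 3 × 20 + 5 = 65
f(3) = 3 × 65 + 5 = 200
f(4) = 3 × 200 + 5 = 605
f(5) = 3 × 605 + 5 = 1820
f(6) = 3 × 1820 + 5 = 5465
f(7) = 3 × 5465 + 5 = 16400

16400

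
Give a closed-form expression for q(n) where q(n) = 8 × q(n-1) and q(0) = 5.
Recurrence: q(n) = 8 × q(n-1), initial: q(0) = 5.
Each term is 8 times the previous, so this is geometric with ratio 8. After n steps: q(n) = q(0)·8ⁿ = 5·8ⁿ.

q(n) = 5·8ⁿ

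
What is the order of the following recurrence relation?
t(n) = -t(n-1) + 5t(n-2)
The order is the largest lag k for which t(n-k) appears. Here the deepest term is t(n-2), so the order is 2.

Order 2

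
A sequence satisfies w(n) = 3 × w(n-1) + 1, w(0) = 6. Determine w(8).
Computing step by step:
w(0) = 6
w(1) = 3 × 6 + 1 = 19
w(2) = 3 × 19 + 1 = 58
w(3) = 3 × 58 + 1 = 175
w(4) = 3 × 175 + 1 = 526
w(5) = 3 × 526 + 1 = 1579
w(6) = 3 × 1579 + 1 = 4738
w(7) = 3 × 4738 + 1 = 14215
w(8) = 3 × 14215 + 1 = 42646

42646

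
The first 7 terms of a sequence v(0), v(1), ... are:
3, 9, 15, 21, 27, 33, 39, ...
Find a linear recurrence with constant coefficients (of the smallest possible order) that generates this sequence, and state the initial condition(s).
Look for the lowest-order linear relation among consecutive terms.
Observation: consecutive differences are constant (= 6).
Check at n=2: 1·9 + 6 = 15. ✓

v(n) = v(n-1) + 6, v(0) = 3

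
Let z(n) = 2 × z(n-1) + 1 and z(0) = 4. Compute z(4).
Computing step by step:
z(0) = 4
z(1) = 2 × 4 + 1 = 9
z(2) = 2 × 9 + 1 = 19
z(3) = 2 × 19 + 1 = 39
z(4) = 2 × 39 + 1 = 79

79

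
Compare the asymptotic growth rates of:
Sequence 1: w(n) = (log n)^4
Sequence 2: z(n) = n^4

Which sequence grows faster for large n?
Comparing growth rates:
Growth-rate hierarchy: log n ≺ any polynomial ≺ any exponential cⁿ (c>1) ≺ n! ≺ nⁿ.
polynomial degree 4 dominates polylogarithmic (log n)^4 asymptotically.

z(n) grows faster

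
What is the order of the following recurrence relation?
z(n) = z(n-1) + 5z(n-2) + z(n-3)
The order is the largest lag k for which z(n-k) appears. Here the deepest term is z(n-3), so the order is 3.

Order 3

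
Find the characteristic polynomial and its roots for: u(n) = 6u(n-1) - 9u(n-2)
Substitute u(n) = rⁿ and divide through by rⁿ⁻²: r² - 6r + 9 = 0
Factor: (r - 3)² = 0, so r = 3 (double root).
General solution: u(n) = (A + Bn)·3ⁿ

Characteristic: r² - 6r + 9 = 0, Roots: r = 3 (double root)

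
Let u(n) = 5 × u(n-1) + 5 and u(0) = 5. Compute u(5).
Computing step by step:
u(0) = 5
u(1) = 5 × 5 + 5 = 30
u(2) = 5 × 30 + 5 = 155
u(3) = 5 × 155 + 5 = 780
u(4) = 5 × 780 + 5 = 3905
u(5) = 5 × 3905 + 5 = 19530

19530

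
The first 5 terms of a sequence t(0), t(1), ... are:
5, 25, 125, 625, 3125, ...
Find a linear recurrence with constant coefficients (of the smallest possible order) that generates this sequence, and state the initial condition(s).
Look for the lowest-order linear relation among consecutive terms.
Observation: each term is 5× the previous.
Check at n=2: 5·25 = 125. ✓

t(n) = 5 × t(n-1), t(0) = 5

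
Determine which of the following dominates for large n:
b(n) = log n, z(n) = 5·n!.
Comparing growth rates:
Growth-rate hierarchy: log n ≺ any polynomial ≺ any exponential cⁿ (c>1) ≺ n! ≺ nⁿ.
factorial dominates logarithmic asymptotically.

z(n) grows faster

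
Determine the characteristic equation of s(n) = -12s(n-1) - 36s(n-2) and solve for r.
Substitute s(n) = rⁿ and divide through by rⁿ⁻²: r² + 12r + 36 = 0
Factor: (r + 6)² = 0, so r = -6 (double root).
General solution: s(n) = (A + Bn)·(-6)ⁿ

Characteristic: r² + 12r + 36 = 0, Roots: r = -6 (double root)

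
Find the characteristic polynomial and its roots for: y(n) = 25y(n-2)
Substitute y(n) = rⁿ and divide through by rⁿ⁻²: r² - 25 = 0
Factor: (r - 5)(r + 5) = 0, so r = 5, -5.
General solution: y(n) = A·5ⁿ + B·(-5)ⁿ

Characteristic: r² - 25 = 0, Roots: r = 5, -5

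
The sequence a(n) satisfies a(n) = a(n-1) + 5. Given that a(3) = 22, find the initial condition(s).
a(3) = a(0) + 3·5, so a(0) = 22 - 15 = 7.

a(0) = 7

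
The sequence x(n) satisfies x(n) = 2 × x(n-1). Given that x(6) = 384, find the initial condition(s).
In general x(n) = 2ⁿ · x(0). At n = 6: x(0) = x(6) / 2^6 = 384 / 64 = 6.

x(0) = 6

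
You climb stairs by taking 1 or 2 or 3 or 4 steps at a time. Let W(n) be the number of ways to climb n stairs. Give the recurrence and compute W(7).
Condition on the size of the last step (1 to 4): before it there were n-1, …, n-4 stairs climbed, and these cases are disjoint, so W(n) = W(n-1) + W(n-2) + W(n-3) + W(n-4) (order-4 linear recurrence).
Initial conditions by direct count (compositions of i into parts ≤ 4): W(1) = 1; W(2) = 2; W(3) = 4; W(4) = 8.
Iterating the recurrence: W(5) = 15, W(6) = 29, W(7) = 56.

W(n) = W(n-1) + W(n-2) + W(n-3) + W(n-4), W(1) = 1, W(2) = 2, W(3) = 4, W(4) = 8; W(7) = 56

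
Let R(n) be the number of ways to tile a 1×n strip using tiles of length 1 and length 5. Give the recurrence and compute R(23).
Condition on the last tile: it has length 1 (leaving a 1×(n-1) strip) or length 5 (leaving a 1×(n-5) strip), so R(n) = R(n-1) + R(n-5) (order-5 linear recurrence).
For 0 ≤ i < 5 only unit tiles fit, so R(i) = 1.
Iterating the recurrence: R(5) = 2, R(6) = 3, R(7) = 4, R(8) = 5, R(9) = 6, R(10) = 8, R(11) = 11, R(12) = 15, R(13) = 20, R(14) = 26, R(15) = 34, R(16) = 45, R(17) = 60, R(18) = 80, R(19) = 106, R(20) = 140, R(21) = 185, R(22) = 245, R(23) = 325.

R(n) = R(n-1) + R(n-5), with R(i) = 1 for 0 ≤ i < 5; R(23) = 325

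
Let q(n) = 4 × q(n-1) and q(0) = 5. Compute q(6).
Computing step by step:
q(0) = 5
q(1) = 4 × 5 = 20
q(2) = 4 × 20 = 80
q(3) = 4 × 80 = 320
q(4) = 4 × 320 = 1280
q(5) = 4 × 1280 = 5120
q(6) = 4 × 5120 = 20480

20480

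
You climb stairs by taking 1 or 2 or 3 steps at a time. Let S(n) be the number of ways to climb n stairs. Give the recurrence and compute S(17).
Condition on the size of the last step (1 to 3): before it there were n-1, …, n-3 stairs climbed, and these cases are disjoint, so S(n) = S(n-1) + S(n-2) + S(n-3) (order-3 linear recurrence).
Initial conditions by direct count (compositions of i into parts ≤ 3): S(1) = 1; S(2) = 2; S(3) = 4.
Iterating the recurrence: S(4) = 7, S(5) = 13, S(6) = 24, S(7) = 44, S(8) = 81, S(9) = 149, S(10) = 274, S(11) = 504, S(12) = 927, S(13) = 1705, S(14) = 3136, S(15) = 5768, S(16) = 10609, S(17) = 19513.

S(n) = S(n-1) + S(n-2) + S(n-3), S(1) = 1, S(2) = 2, S(3) = 4; S(17) = 19513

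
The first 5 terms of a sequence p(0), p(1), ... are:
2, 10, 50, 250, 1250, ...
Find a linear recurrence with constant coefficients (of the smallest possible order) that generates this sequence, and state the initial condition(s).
Look for the lowest-order linear relation among consecutive terms.
Observation: each term is 5× the previous.
Check at n=2: 5·10 = 50. ✓

p(n) = 5 × p(n-1), p(0) = 2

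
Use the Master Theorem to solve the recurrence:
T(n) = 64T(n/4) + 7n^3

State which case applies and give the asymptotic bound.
Master Theorem template: T(n) = a·T(n/b) + f(n).
Here: a=64, b=4, f(n)=7n^3
Compute log_b(a) = log_4(64) = 3.
f(n) = 7n^3 = Θ(n^3). Case 2: T(n) = Θ(n^3 log n).

Case 2: T(n) = Θ(n^3 log n)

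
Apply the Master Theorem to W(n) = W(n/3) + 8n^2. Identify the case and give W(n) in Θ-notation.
Master Theorem template: W(n) = a·W(n/b) + f(n).
Here: a=1, b=3, f(n)=8n^2
Compute log_b(a) = log_3(1) = 0.
f(n) = 8n^2 = Ω(n^(0+ε)) with ε = 2, and the regularity condition holds (a·f(n/b) = (a/b^2)·f(n) with a/b^2 = 3^-2 < 1). Case 3: W(n) = Θ(f(n)) = Θ(n^2).

Case 3: W(n) = Θ(n^2)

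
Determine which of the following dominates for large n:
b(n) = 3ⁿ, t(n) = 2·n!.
Comparing growth rates:
Growth-rate hierarchy: log n ≺ any polynomial ≺ any exponential cⁿ (c>1) ≺ n! ≺ nⁿ.
factorial dominates exponential base 3 asymptotically.

t(n) grows faster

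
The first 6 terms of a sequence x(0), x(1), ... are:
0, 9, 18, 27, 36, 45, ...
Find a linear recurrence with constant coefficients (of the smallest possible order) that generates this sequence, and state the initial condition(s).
Look for the lowest-order linear relation among consecutive terms.
Observation: consecutive differences are constant (= 9).
Check at n=2: 1·9 + 9 = 18. ✓

x(n) = x(n-1) + 9, x(0) = 0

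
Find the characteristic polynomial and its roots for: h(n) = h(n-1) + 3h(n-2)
Substitute h(n) = rⁿ and divide through by rⁿ⁻²: r² - r - 3 = 0
Discriminant: 1² + 4·3 = 13, not a perfect square, so by the quadratic formula r = (1 ± √13)/2.
General solution: h(n) = A·r₁ⁿ + B·r₂ⁿ where r₁,r₂ = (1 ± √13)/2

Characteristic: r² - r - 3 = 0, Roots: r = (1 ± √13)/2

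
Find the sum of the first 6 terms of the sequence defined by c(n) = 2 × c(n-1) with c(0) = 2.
Computing the sequence terms: 2, 4, 8, 16, 32, 64
Adding these values together:

126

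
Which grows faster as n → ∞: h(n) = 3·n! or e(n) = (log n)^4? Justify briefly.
Comparing growth rates:
Growth-rate hierarchy: log n ≺ any polynomial ≺ any exponential cⁿ (c>1) ≺ n! ≺ nⁿ.
factorial dominates polylogarithmic (log n)^4 asymptotically.

h(n) grows faster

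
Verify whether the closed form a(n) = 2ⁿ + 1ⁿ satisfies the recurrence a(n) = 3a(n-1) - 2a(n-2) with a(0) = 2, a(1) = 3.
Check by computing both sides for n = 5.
From the recurrence with a(0) = 2, a(1) = 3:
  a(0) = 2, a(1) = 3, a(2) = 5, a(3) = 9, a(4) = 17, a(5) = 33
  so the recurrence gives a(5) = 33.
From the proposed closed form a(n) = 2ⁿ + 1ⁿ:
  a(5) = 33.
Both sides give 33 at n = 5, and the initial condition(s) match, so the closed form is consistent.

Yes, the closed form is correct.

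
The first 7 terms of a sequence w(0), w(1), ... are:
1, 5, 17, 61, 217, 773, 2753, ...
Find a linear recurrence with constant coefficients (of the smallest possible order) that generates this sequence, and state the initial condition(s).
Look for the lowest-order linear relation among consecutive terms.
Observation: w(n) - 3·w(n-1) - (2)·w(n-2) = 0 holds for the shown terms, and no order-1 relation w(n) = α·w(n-1) + β fits.
Check at n=3: 3·17 + (2)·5 = 61. ✓

w(n) = 3w(n-1) + 2w(n-2), w(0) = 1, w(1) = 5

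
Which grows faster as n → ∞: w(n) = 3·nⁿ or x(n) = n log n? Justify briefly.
Comparing growth rates:
Growth-rate hierarchy: log n ≺ any polynomial ≺ any exponential cⁿ (c>1) ≺ n! ≺ nⁿ.
super-exponential nⁿ dominates polynomial degree 1 (with log factor) asymptotically.

w(n) grows faster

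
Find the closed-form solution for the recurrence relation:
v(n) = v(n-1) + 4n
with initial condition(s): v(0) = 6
Recurrence: v(n) = v(n-1) + 4n, initial: v(0) = 6.
Telescoping: v(n) = v(0) + 4·Σᵢ₌₁ⁿ i = 6 + 4·n(n+1)/2.

v(n) = 4·n(n+1)/2 + 6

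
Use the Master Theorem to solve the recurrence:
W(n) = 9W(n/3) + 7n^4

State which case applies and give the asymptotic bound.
Master Theorem template: W(n) = a·W(n/b) + f(n).
Here: a=9, b=3, f(n)=7n^4
Compute log_b(a) = log_3(9) = 2.
f(n) = 7n^4 = Ω(n^(2+ε)) with ε = 2, and the regularity condition holds (a·f(n/b) = (a/b^4)·f(n) with a/b^4 = 3^-2 < 1). Case 3: W(n) = Θ(f(n)) = Θ(n^4).

Case 3: W(n) = Θ(n^4)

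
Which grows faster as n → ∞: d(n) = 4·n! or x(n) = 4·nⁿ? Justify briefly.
Comparing growth rates:
Growth-rate hierarchy: log n ≺ any polynomial ≺ any exponential cⁿ (c>1) ≺ n! ≺ nⁿ.
super-exponential nⁿ dominates factorial asymptotically.

x(n) grows faster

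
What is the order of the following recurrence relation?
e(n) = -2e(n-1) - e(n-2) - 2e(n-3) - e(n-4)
The order is the largest lag k for which e(n-k) appears. Here the deepest term is e(n-4), so the order is 4.

Order 4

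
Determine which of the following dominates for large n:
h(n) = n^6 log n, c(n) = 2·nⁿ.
Comparing growth rates:
Growth-rate hierarchy: log n ≺ any polynomial ≺ any exponential cⁿ (c>1) ≺ n! ≺ nⁿ.
super-exponential nⁿ dominates polynomial degree 6 (with log factor) asymptotically.

c(n) grows faster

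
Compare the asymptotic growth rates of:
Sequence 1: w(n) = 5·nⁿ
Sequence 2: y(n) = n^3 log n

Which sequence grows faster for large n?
Comparing growth rates:
Growth-rate hierarchy: log n ≺ any polynomial ≺ any exponential cⁿ (c>1) ≺ n! ≺ nⁿ.
super-exponential nⁿ dominates polynomial degree 3 (with log factor) asymptotically.

w(n) grows faster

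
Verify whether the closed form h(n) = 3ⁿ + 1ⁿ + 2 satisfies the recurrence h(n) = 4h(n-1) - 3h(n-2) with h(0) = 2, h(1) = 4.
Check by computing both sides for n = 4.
From the recurrence with h(0) = 2, h(1) = 4:
  h(0) = 2, h(1) = 4, h(2) = 10, h(3) = 28, h(4) = 82
  so the recurrence gives h(4) = 82.
From the proposed closed form h(n) = 3ⁿ + 1ⁿ + 2:
  h(4) = 84.
The recurrence gives 82 but the closed form gives 84, so the closed form does not satisfy the recurrence.

No, the closed form is incorrect.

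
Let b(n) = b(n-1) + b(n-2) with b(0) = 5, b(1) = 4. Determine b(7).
Computing the sequence terms:
5, 4, 9, 13, 22, 35, 57, 92

92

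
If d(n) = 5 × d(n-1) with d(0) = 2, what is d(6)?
Computing step by step:
d(0) = 2
d(1) = 5 × 2 = 10
d(2) = 5 × 10 = 50
d(3) = 5 × 50 = 250
d(4) = 5 × 250 = 1250
d(5) = 5 × 1250 = 6250
d(6) = 5 × 6250 = 31250

31250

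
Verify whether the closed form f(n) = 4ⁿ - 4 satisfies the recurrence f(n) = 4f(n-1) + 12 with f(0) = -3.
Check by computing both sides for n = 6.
From the recurrence with f(0) = -3:
  f(0) = -3, f(1) = 0, f(2) = 12, f(3) = 60, f(4) = 252, f(5) = 1020, f(6) = 4092
  so the recurrence gives f(6) = 4092.
From the proposed closed form f(n) = 4ⁿ - 4:
  f(6) = 4092.
Both sides give 4092 at n = 6, and the initial condition(s) match, so the closed form is consistent.

Yes, the closed form is correct.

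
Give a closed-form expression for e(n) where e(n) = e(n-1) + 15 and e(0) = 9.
Recurrence: e(n) = e(n-1) + 15, initial: e(0) = 9.
Each step adds 15, so e(n) = e(0) + 15n = 15n + 9.

e(n) = 15n + 9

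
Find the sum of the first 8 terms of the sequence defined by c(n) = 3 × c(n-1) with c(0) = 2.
Computing the sequence terms: 2, 6, 18, 54, 162, 486, 1458, 4374
Adding these values together:

6560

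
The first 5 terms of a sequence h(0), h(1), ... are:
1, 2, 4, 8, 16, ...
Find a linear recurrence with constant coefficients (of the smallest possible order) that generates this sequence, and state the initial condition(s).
Look for the lowest-order linear relation among consecutive terms.
Observation: each term is 2× the previous.
Check at n=2: 2·2 = 4. ✓

h(n) = 2 × h(n-1), h(0) = 1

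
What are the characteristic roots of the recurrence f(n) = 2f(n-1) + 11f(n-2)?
Substitute f(n) = rⁿ and divide through by rⁿ⁻²: r² - 2r - 11 = 0
Discriminant: 2² + 4·11 = 48, not a perfect square, so by the quadratic formula r = (2 ± √48)/2.
General solution: f(n) = A·r₁ⁿ + B·r₂ⁿ where r₁,r₂ = (2 ± √48)/2

Characteristic: r² - 2r - 11 = 0, Roots: r = (2 ± √48)/2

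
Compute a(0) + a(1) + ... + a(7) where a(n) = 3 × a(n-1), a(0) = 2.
Computing the sequence terms: 2, 6, 18, 54, 162, 486, 1458, 4374
Adding these values together:

6560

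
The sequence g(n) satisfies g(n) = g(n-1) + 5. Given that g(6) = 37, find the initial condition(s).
g(6) = g(0) + 6·5, so g(0) = 37 - 30 = 7.

g(0) = 7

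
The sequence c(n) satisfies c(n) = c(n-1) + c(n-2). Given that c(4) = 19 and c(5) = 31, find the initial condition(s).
Work backwards using c(k) = c(k+2) - c(k+1):
c(3) = c(5) - c(4) = 31 - 19 = 12
c(2) = c(4) - c(3) = 19 - 12 = 7
c(1) = c(3) - c(2) = 12 - 7 = 5
c(0) = c(2) - c(1) = 7 - 5 = 2

c(0) = 2, c(1) = 5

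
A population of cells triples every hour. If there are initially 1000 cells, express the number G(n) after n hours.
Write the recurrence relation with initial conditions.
Each hour multiplies the count by 3, so the count after n hours depends only on the count after n-1 hours: G(n) = 3 × G(n-1). The starting count gives G(0) = 1000.
Unrolling n times gives the closed form G(n) = 1000 × 3ⁿ.

G(n) = 3 × G(n-1), G(0) = 1000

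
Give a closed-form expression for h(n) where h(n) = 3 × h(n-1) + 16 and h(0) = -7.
Recurrence: h(n) = 3 × h(n-1) + 16, initial: h(0) = -7.
Try h(n) = A·3ⁿ + C. Substituting: A·3ⁿ + C = 3(A·3ⁿ⁻¹ + C) + 16 = A·3ⁿ + 3C + 16, so C = 3C + 16, giving C = -8. Then h(0) = A - 8 = -7 gives A = 1.

h(n) = 3ⁿ - 8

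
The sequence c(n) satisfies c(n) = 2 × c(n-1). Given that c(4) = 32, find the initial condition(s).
In general c(n) = 2ⁿ · c(0). At n = 4: c(0) = c(4) / 2^4 = 32 / 16 = 2.

c(0) = 2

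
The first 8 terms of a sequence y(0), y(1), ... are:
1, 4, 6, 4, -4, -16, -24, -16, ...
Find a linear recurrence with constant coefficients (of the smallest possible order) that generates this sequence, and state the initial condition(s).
Look for the lowest-order linear relation among consecutive terms.
Observation: y(n) - 2·y(n-1) - (-2)·y(n-2) = 0 holds for the shown terms, and no order-1 relation y(n) = α·y(n-1) + β fits.
Check at n=3: 2·6 + (-2)·4 = 4. ✓

y(n) = 2y(n-1) - 2y(n-2), y(0) = 1, y(1) = 4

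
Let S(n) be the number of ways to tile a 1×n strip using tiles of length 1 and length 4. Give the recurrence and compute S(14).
Condition on the last tile: it has length 1 (leaving a 1×(n-1) strip) or length 4 (leaving a 1×(n-4) strip), so S(n) = S(n-1) + S(n-4) (order-4 linear recurrence).
For 0 ≤ i < 4 only unit tiles fit, so S(i) = 1.
Iterating the recurrence: S(4) = 2, S(5) = 3, S(6) = 4, S(7) = 5, S(8) = 7, S(9) = 10, S(10) = 14, S(11) = 19, S(12) = 26, S(13) = 36, S(14) = 50.

S(n) = S(n-1) + S(n-4), with S(i) = 1 for 0 ≤ i < 4; S(14) = 50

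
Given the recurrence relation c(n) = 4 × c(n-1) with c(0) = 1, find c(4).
Computing step by step:
c(0) = 1
c(1) = 4 × 1 = 4
c(2) = 4 × 4 = 16
c(3) = 4 × 16 = 64
c(4) = 4 × 64 = 256

256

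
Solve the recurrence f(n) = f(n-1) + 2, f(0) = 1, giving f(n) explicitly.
Recurrence: f(n) = f(n-1) + 2, initial: f(0) = 1.
Each step adds 2, so f(n) = f(0) + 2n = 2n + 1.

f(n) = 2n + 1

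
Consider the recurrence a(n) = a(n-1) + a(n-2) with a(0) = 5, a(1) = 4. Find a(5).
Computing the sequence terms:
5, 4, 9, 13, 22, 35

35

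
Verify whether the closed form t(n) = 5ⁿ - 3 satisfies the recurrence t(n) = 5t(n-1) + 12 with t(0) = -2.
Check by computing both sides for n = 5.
From the recurrence with t(0) = -2:
  t(0) = -2, t(1) = 2, t(2) = 22, t(3) = 122, t(4) = 622, t(5) = 3122
  so the recurrence gives t(5) = 3122.
From the proposed closed form t(n) = 5ⁿ - 3:
  t(5) = 3122.
Both sides give 3122 at n = 5, and the initial condition(s) match, so the closed form is consistent.

Yes, the closed form is correct.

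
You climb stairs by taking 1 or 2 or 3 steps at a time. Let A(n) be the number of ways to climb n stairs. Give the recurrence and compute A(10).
Condition on the size of the last step (1 to 3): before it there were n-1, …, n-3 stairs climbed, and these cases are disjoint, so A(n) = A(n-1) + A(n-2) + A(n-3) (order-3 linear recurrence).
Initial conditions by direct count (compositions of i into parts ≤ 3): A(1) = 1; A(2) = 2; A(3) = 4.
Iterating the recurrence: A(4) = 7, A(5) = 13, A(6) = 24, A(7) = 44, A(8) = 81, A(9) = 149, A(10) = 274.

A(n) = A(n-1) + A(n-2) + A(n-3), A(1) = 1, A(2) = 2, A(3) = 4; A(10) = 274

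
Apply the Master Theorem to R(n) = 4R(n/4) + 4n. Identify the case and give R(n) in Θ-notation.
Master Theorem template: R(n) = a·R(n/b) + f(n).
Here: a=4, b=4, f(n)=4n
Compute log_b(a) = log_4(4) = 1.
f(n) = 4n = Θ(n). Case 2: R(n) = Θ(n log n).

Case 2: R(n) = Θ(n log n)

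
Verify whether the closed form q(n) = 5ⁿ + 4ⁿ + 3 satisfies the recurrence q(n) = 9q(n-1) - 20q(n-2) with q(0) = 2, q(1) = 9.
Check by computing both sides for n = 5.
From the recurrence with q(0) = 2, q(1) = 9:
  q(0) = 2, q(1) = 9, q(2) = 41, q(3) = 189, q(4) = 881, q(5) = 4149
  so the recurrence gives q(5) = 4149.
From the proposed closed form q(n) = 5ⁿ + 4ⁿ + 3:
  q(5) = 4152.
The recurrence gives 4149 but the closed form gives 4152, so the closed form does not satisfy the recurrence.

No, the closed form is incorrect.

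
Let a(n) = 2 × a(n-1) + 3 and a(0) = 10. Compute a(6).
Computing step by step:
a(0) = 10
a(1) = 2 × 10 + 3 = 23
a(2) = 2 × 23 + 3 = 49
a(3) = 2 × 49 + 3 = 101
a(4) = 2 × 101 + 3 = 205
a(5) = 2 × 205 + 3 = 413
a(6) = 2 × 413 + 3 = 829

829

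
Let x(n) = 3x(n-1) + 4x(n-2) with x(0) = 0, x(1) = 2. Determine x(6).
Computing the sequence terms:
0, 2, 6, 26, 102, 410, 1638

1638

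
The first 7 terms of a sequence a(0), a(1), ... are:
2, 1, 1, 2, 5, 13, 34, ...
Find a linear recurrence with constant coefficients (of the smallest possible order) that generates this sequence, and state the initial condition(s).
Look for the lowest-order linear relation among consecutive terms.
Observation: a(n) - 3·a(n-1) - (-1)·a(n-2) = 0 holds for the shown terms, and no order-1 relation a(n) = α·a(n-1) + β fits.
Check at n=3: 3·1 + (-1)·1 = 2. ✓

a(n) = 3a(n-1) - a(n-2), a(0) = 2, a(1) = 1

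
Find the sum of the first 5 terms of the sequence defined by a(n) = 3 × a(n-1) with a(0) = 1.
Computing the sequence terms: 1, 3, 9, 27, 81
Adding these values together:

121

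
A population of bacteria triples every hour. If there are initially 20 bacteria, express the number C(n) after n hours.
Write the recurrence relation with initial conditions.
Each hour multiplies the count by 3, so the count after n hours depends only on the count after n-1 hours: C(n) = 3 × C(n-1). The starting count gives C(0) = 20.
Unrolling n times gives the closed form C(n) = 20 × 3ⁿ.

C(n) = 3 × C(n-1), C(0) = 20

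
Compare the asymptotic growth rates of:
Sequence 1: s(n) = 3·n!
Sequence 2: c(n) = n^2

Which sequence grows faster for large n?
Comparing growth rates:
Growth-rate hierarchy: log n ≺ any polynomial ≺ any exponential cⁿ (c>1) ≺ n! ≺ nⁿ.
factorial dominates polynomial degree 2 asymptotically.

s(n) grows faster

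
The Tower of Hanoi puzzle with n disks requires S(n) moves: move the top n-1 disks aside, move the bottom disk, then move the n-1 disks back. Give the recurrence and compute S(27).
Moving n disks = move the top n-1 disks aside (S(n-1) moves) + move the largest disk (1 move) + move the n-1 disks back on top (S(n-1) moves), so S(n) = 2S(n-1) + 1, with S(1) = 1 (a single disk takes one move).
First terms: 1, 3, 7, 15, 31, 63, … — each is one less than a power of 2. Indeed S(n) + 1 = 2(S(n-1) + 1) with S(1) + 1 = 2, so S(n) + 1 = 2ⁿ and S(n) = 2ⁿ - 1.
Hence S(27) = 2^27 - 1 = 134217728 - 1 = 134217727.

S(n) = 2S(n-1) + 1, S(1) = 1; S(27) = 134217727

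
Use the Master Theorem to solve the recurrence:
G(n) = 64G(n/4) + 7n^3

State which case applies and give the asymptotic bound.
Master Theorem template: G(n) = a·G(n/b) + f(n).
Here: a=64, b=4, f(n)=7n^3
Compute log_b(a) = log_4(64) = 3.
f(n) = 7n^3 = Θ(n^3). Case 2: G(n) = Θ(n^3 log n).

Case 2: G(n) = Θ(n^3 log n)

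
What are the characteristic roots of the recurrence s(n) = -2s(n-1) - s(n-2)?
Substitute s(n) = rⁿ and divide through by rⁿ⁻²: r² + 2r + 1 = 0
Factor: (r + 1)² = 0, so r = -1 (double root).
General solution: s(n) = (A + Bn)·(-1)ⁿ

Characteristic: r² + 2r + 1 = 0, Roots: r = -1 (double root)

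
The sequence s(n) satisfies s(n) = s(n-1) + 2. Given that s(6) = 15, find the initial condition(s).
s(6) = s(0) + 6·2, so s(0) = 15 - 12 = 3.

s(0) = 3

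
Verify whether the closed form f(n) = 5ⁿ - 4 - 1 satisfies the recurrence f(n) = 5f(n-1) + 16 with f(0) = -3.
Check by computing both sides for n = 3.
From the recurrence with f(0) = -3:
  f(0) = -3, f(1) = 1, f(2) = 21, f(3) = 121
  so the recurrence gives f(3) = 121.
From the proposed closed form f(n) = 5ⁿ - 4 - 1:
  f(3) = 120.
The recurrence gives 121 but the closed form gives 120, so the closed form does not satisfy the recurrence.

No, the closed form is incorrect.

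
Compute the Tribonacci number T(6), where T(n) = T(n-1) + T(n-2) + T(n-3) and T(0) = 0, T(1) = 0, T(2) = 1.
Computing the sequence terms:
0, 0, 1, 1, 2, 4, 7

7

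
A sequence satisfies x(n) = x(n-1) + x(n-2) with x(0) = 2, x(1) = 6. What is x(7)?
Computing the sequence terms:
2, 6, 8, 14, 22, 36, 58, 94

94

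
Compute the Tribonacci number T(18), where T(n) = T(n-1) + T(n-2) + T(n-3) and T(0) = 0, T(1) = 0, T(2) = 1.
Computing the sequence terms:
0, 0, 1, 1, 2, 4, 7, 13, 24, 44, 81, 149, 274, 504, 927, 1705, 3136, 5768, 10609

10609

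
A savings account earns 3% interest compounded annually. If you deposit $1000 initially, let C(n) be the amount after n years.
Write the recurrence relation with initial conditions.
Each year the balance grows by 3%, i.e. is multiplied by 1 + 3/100 = 1.03, so C(n) = 1.03 × C(n-1). The initial deposit gives C(0) = 1000.
Unrolling gives the closed form C(n) = 1000 × (1.03)ⁿ.

C(n) = 1.03 × C(n-1), C(0) = 1000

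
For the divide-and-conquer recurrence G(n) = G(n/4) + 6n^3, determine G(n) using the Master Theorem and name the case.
Master Theorem template: G(n) = a·G(n/b) + f(n).
Here: a=1, b=4, f(n)=6n^3
Compute log_b(a) = log_4(1) = 0.
f(n) = 6n^3 = Ω(n^(0+ε)) with ε = 3, and the regularity condition holds (a·f(n/b) = (a/b^3)·f(n) with a/b^3 = 4^-3 < 1). Case 3: G(n) = Θ(f(n)) = Θ(n^3).

Case 3: G(n) = Θ(n^3)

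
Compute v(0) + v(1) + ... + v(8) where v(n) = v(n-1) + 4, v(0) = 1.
Computing the sequence terms: 1, 5, 9, 13, 17, 21, 25, 29, 33
Adding these values together:

153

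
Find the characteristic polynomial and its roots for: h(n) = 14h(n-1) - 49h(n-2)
Substitute h(n) = rⁿ and divide through by rⁿ⁻²: r² - 14r + 49 = 0
Factor: (r - 7)² = 0, so r = 7 (double root).
General solution: h(n) = (A + Bn)·7ⁿ

Characteristic: r² - 14r + 49 = 0, Roots: r = 7 (double root)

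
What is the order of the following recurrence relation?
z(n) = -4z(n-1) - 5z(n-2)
The order is the largest lag k for which z(n-k) appears. Here the deepest term is z(n-2), so the order is 2.

Order 2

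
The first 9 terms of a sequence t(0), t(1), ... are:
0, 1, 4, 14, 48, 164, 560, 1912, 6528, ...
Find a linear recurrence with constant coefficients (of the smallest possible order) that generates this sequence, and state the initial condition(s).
Look for the lowest-order linear relation among consecutive terms.
Observation: t(n) - 4·t(n-1) - (-2)·t(n-2) = 0 holds for the shown terms, and no order-1 relation t(n) = α·t(n-1) + β fits.
Check at n=3: 4·4 + (-2)·1 = 14. ✓

t(n) = 4t(n-1) - 2t(n-2), t(0) = 0, t(1) = 1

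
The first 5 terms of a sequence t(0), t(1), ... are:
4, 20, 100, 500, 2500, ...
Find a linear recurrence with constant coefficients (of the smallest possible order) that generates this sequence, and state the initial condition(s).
Look for the lowest-order linear relation among consecutive terms.
Observation: each term is 5× the previous.
Check at n=2: 5·20 = 100. ✓

t(n) = 5 × t(n-1), t(0) = 4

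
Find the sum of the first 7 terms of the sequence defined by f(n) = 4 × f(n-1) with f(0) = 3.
Computing the sequence terms: 3, 12, 48, 192, 768, 3072, 12288
Adding these values together:

16383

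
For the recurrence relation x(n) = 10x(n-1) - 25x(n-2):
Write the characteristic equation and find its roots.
Substitute x(n) = rⁿ and divide through by rⁿ⁻²: r² - 10r + 25 = 0
Factor: (r - 5)² = 0, so r = 5 (double root).
General solution: x(n) = (A + Bn)·5ⁿ

Characteristic: r² - 10r + 25 = 0, Roots: r = 5 (double root)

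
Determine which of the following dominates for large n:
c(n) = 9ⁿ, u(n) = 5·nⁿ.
Comparing growth rates:
Growth-rate hierarchy: log n ≺ any polynomial ≺ any exponential cⁿ (c>1) ≺ n! ≺ nⁿ.
super-exponential nⁿ dominates exponential base 9 asymptotically.

u(n) grows faster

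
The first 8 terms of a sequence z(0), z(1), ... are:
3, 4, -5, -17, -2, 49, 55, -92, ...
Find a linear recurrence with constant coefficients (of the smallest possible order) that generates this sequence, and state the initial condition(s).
Look for the lowest-order linear relation among consecutive terms.
Observation: z(n) - 1·z(n-1) - (-3)·z(n-2) = 0 holds for the shown terms, and no order-1 relation z(n) = α·z(n-1) + β fits.
Check at n=3: 1·-5 + (-3)·4 = -17. ✓

z(n) = z(n-1) - 3z(n-2), z(0) = 3, z(1) = 4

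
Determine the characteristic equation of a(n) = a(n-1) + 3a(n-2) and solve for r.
Substitute a(n) = rⁿ and divide through by rⁿ⁻²: r² - r - 3 = 0
Discriminant: 1² + 4·3 = 13, not a perfect square, so by the quadratic formula r = (1 ± √13)/2.
General solution: a(n) = A·r₁ⁿ + B·r₂ⁿ where r₁,r₂ = (1 ± √13)/2

Characteristic: r² - r - 3 = 0, Roots: r = (1 ± √13)/2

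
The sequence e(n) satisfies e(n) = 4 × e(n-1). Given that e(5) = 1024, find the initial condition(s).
In general e(n) = 4ⁿ · e(0). At n = 5: e(0) = e(5) / 4^5 = 1024 / 1024 = 1.

e(0) = 1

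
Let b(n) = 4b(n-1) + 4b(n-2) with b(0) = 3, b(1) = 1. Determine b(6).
Computing the sequence terms:
3, 1, 16, 68, 336, 1616, 7808

7808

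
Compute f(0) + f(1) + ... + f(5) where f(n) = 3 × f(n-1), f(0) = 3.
Computing the sequence terms: 3, 9, 27, 81, 243, 729
Adding these values together:

1092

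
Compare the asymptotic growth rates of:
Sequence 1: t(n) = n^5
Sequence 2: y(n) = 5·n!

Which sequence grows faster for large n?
Comparing growth rates:
Growth-rate hierarchy: log n ≺ any polynomial ≺ any exponential cⁿ (c>1) ≺ n! ≺ nⁿ.
factorial dominates polynomial degree 5 asymptotically.

y(n) grows faster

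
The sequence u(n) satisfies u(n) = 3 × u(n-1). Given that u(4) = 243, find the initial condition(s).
In general u(n) = 3ⁿ · u(0). At n = 4: u(0) = u(4) / 3^4 = 243 / 81 = 3.

u(0) = 3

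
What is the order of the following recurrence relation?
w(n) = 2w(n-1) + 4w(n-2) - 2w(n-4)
The order is the largest lag k for which w(n-k) appears. Here the deepest term is w(n-4), so the order is 4.

Order 4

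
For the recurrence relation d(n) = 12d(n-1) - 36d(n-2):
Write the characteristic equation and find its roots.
Substitute d(n) = rⁿ and divide through by rⁿ⁻²: r² - 12r + 36 = 0
Factor: (r - 6)² = 0, so r = 6 (double root).
General solution: d(n) = (A + Bn)·6ⁿ

Characteristic: r² - 12r + 36 = 0, Roots: r = 6 (double root)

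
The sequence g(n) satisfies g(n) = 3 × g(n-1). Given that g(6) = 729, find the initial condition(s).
In general g(n) = 3ⁿ · g(0). At n = 6: g(0) = g(6) / 3^6 = 729 / 729 = 1.

g(0) = 1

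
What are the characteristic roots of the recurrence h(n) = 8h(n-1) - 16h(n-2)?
Substitute h(n) = rⁿ and divide through by rⁿ⁻²: r² - 8r + 16 = 0
Factor: (r - 4)² = 0, so r = 4 (double root).
General solution: h(n) = (A + Bn)·4ⁿ

Characteristic: r² - 8r + 16 = 0, Roots: r = 4 (double root)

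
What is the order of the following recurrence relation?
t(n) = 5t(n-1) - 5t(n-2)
The order is the largest lag k for which t(n-k) appears. Here the deepest term is t(n-2), so the order is 2.

Order 2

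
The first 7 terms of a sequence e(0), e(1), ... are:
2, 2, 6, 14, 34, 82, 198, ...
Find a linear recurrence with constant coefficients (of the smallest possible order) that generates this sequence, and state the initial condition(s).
Look for the lowest-order linear relation among consecutive terms.
Observation: e(n) - 2·e(n-1) - (1)·e(n-2) = 0 holds for the shown terms, and no order-1 relation e(n) = α·e(n-1) + β fits.
Check at n=3: 2·6 + (1)·2 = 14. ✓

e(n) = 2e(n-1) + e(n-2), e(0) = 2, e(1) = 2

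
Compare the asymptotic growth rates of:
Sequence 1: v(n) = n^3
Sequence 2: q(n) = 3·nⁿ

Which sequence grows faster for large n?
Comparing growth rates:
Growth-rate hierarchy: log n ≺ any polynomial ≺ any exponential cⁿ (c>1) ≺ n! ≺ nⁿ.
super-exponential nⁿ dominates polynomial degree 3 asymptotically.

q(n) grows faster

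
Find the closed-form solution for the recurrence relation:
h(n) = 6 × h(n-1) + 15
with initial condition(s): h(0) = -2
Recurrence: h(n) = 6 × h(n-1) + 15, initial: h(0) = -2.
Try h(n) = A·6ⁿ + C. Substituting: A·6ⁿ + C = 6(A·6ⁿ⁻¹ + C) + 15 = A·6ⁿ + 6C + 15, so C = 6C + 15, giving C = -3. Then h(0) = A - 3 = -2 gives A = 1.

h(n) = 6ⁿ - 3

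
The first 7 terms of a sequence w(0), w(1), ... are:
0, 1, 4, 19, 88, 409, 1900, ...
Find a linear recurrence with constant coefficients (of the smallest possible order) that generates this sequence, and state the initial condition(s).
Look for the lowest-order linear relation among consecutive terms.
Observation: w(n) - 4·w(n-1) - (3)·w(n-2) = 0 holds for the shown terms, and no order-1 relation w(n) = α·w(n-1) + β fits.
Check at n=3: 4·4 + (3)·1 = 19. ✓

w(n) = 4w(n-1) + 3w(n-2), w(0) = 0, w(1) = 1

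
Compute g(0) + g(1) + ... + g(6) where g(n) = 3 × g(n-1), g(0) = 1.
Computing the sequence terms: 1, 3, 9, 27, 81, 243, 729
Adding these values together:

1093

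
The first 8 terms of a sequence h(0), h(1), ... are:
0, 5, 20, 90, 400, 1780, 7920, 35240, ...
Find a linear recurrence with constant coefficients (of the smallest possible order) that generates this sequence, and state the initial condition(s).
Look for the lowest-order linear relation among consecutive terms.
Observation: h(n) - 4·h(n-1) - (2)·h(n-2) = 0 holds for the shown terms, and no order-1 relation h(n) = α·h(n-1) + β fits.
Check at n=3: 4·20 + (2)·5 = 90. ✓

h(n) = 4h(n-1) + 2h(n-2), h(0) = 0, h(1) = 5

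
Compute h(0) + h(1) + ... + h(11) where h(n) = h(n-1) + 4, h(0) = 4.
Computing the sequence terms: 4, 8, 12, 16, 20, 24, 28, 32, 36, 40, 44, 48
Adding these values together:

312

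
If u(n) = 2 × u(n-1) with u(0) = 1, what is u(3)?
Computing step by step:
u(0) = 1
u(1) = 2 × 1 = 2
u(2) = 2 × 2 = 4
u(3) = 2 × 4 = 8

8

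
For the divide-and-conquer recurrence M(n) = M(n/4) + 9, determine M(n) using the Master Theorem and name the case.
Master Theorem template: M(n) = a·M(n/b) + f(n).
Here: a=1, b=4, f(n)=9
Compute log_b(a) = log_4(1) = 0.
f(n) = 9 = Θ(1). Case 2: M(n) = Θ(log n).

Case 2: M(n) = Θ(log n)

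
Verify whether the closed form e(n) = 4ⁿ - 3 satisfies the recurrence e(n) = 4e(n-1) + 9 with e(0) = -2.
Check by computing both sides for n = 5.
From the recurrence with e(0) = -2:
  e(0) = -2, e(1) = 1, e(2) = 13, e(3) = 61, e(4) = 253, e(5) = 1021
  so the recurrence gives e(5) = 1021.
From the proposed closed form e(n) = 4ⁿ - 3:
  e(5) = 1021.
Both sides give 1021 at n = 5, and the initial condition(s) match, so the closed form is consistent.

Yes, the closed form is correct.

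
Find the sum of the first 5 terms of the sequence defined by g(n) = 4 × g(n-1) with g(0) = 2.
Computing the sequence terms: 2, 8, 32, 128, 512
Adding these values together:

682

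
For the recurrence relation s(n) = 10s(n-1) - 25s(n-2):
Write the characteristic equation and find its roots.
Substitute s(n) = rⁿ and divide through by rⁿ⁻²: r² - 10r + 25 = 0
Factor: (r - 5)² = 0, so r = 5 (double root).
General solution: s(n) = (A + Bn)·5ⁿ

Characteristic: r² - 10r + 25 = 0, Roots: r = 5 (double root)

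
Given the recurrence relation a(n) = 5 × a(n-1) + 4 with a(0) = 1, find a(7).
Computing step by step:
a(0) = 1
a(1) = 5 × 1 + 4 = 9
a(2) = 5 × 9 + 4 = 49
a(3) = 5 × 49 + 4 = 249
a(4) = 5 × 249 + 4 = 1249
a(5) = 5 × 1249 + 4 = 6249
a(6) = 5 × 6249 + 4 = 31249
a(7) = 5 × 31249 + 4 = 156249

156249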